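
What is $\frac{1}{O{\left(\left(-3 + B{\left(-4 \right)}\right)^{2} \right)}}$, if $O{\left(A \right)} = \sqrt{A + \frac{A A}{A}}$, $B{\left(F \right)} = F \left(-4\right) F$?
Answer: $\frac{\sqrt{2}}{134} \approx 0.010554$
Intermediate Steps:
$B{\left(F \right)} = - 4 F^{2}$ ($B{\left(F \right)} = - 4 F F = - 4 F^{2}$)
$O{\left(A \right)} = \sqrt{2} \sqrt{A}$ ($O{\left(A \right)} = \sqrt{A + \frac{A^{2}}{A}} = \sqrt{A + A} = \sqrt{2 A} = \sqrt{2} \sqrt{A}$)
$\frac{1}{O{\left(\left(-3 + B{\left(-4 \right)}\right)^{2} \right)}} = \frac{1}{\sqrt{2} \sqrt{\left(-3 - 4 \left(-4\right)^{2}\right)^{2}}} = \frac{1}{\sqrt{2} \sqrt{\left(-3 - 64\right)^{2}}} = \frac{1}{\sqrt{2} \sqrt{\left(-67\right)^{2}}} = \frac{1}{\sqrt{2} \sqrt{4489}} = \frac{1}{\sqrt{2} \cdot 67} = \frac{1}{67 \sqrt{2}} = \frac{\sqrt{2}}{134}$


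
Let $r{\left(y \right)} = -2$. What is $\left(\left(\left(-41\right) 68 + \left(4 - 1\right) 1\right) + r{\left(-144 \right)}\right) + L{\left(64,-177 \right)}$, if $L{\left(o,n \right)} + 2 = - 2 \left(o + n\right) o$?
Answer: $11675$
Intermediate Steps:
$L{\left(o,n \right)} = -2 + o \left(- 2 n - 2 o\right)$ ($L{\left(o,n \right)} = -2 + - 2 \left(o + n\right) o = -2 + - 2 \left(n + o\right) o = -2 + \left(- 2 n - 2 o\right) o = -2 + o \left(- 2 n - 2 o\right)$)
$\left(\left(\left(-41\right) 68 + \left(4 - 1\right) 1\right) + r{\left(-144 \right)}\right) + L{\left(64,-177 \right)} = \left(\left(\left(-41\right) 68 + \left(4 - 1\right) 1\right) - 2\right) - \left(2 - 22656 + 8192\right) = \left(\left(-2788 + 3 \cdot 1\right) - 2\right) - -14462 = \left(\left(-2788 + 3\right) - 2\right) - -14462 = \left(-2785 - 2\right) + 14462 = -2787 + 14462 = 11675$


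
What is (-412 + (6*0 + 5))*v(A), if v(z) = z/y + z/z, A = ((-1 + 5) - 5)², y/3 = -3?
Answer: -3256/9 ≈ -361.78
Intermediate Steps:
y = -9 (y = 3*(-3) = -9)
A = 1 (A = (4 - 5)² = (-1)² = 1)
v(z) = 1 - z/9 (v(z) = z/(-9) + z/z = z*(-⅑) + 1 = -z/9 + 1 = 1 - z/9)
(-412 + (6*0 + 5))*v(A) = (-412 + (6*0 + 5))*(1 - ⅑*1) = (-412 + (0 + 5))*(1 - ⅑) = (-412 + 5)*(8/9) = -407*8/9 = -3256/9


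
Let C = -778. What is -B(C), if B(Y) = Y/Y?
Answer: -1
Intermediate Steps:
B(Y) = 1
-B(C) = -1*1 = -1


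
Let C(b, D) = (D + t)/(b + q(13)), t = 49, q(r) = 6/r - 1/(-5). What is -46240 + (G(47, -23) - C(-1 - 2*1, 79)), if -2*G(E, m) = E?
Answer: -1755933/38 ≈ -46209.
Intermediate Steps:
G(E, m) = -E/2
q(r) = ⅕ + 6/r (q(r) = 6/r - 1*(-⅕) = 6/r + ⅕ = ⅕ + 6/r)
C(b, D) = (49 + D)/(43/65 + b) (C(b, D) = (D + 49)/(b + (⅕)*(30 + 13)/13) = (49 + D)/(b + (⅕)*(1/13)*43) = (49 + D)/(b + 43/65) = (49 + D)/(43/65 + b))
-46240 + (G(47, -23) - C(-1 - 2*1, 79)) = -46240 + (-½*47 - 65*(49 + 79)/(43 + 65*(-1 - 2*1))) = -46240 + (-47/2 - 65*128/(43 + 65*(-1 - 2))) = -46240 + (-47/2 - 65*128/(43 + 65*(-3))) = -46240 + (-47/2 - 65*128/(43 - 195)) = -46240 + (-47/2 - 65*128/(-152)) = -46240 + (-47/2 - 65*(-1)*128/152) = -46240 + (-47/2 - 1*(-1040/19)) = -46240 + (-47/2 + 1040/19) = -46240 + 1187/38 = -1755933/38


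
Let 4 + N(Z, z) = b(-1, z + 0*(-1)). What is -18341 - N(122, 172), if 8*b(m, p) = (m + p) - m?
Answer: -36717/2 ≈ -18359.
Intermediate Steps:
b(m, p) = p/8 (b(m, p) = ((m + p) - m)/8 = p/8)
N(Z, z) = -4 + z/8 (N(Z, z) = -4 + (z + 0*(-1))/8 = -4 + (z + 0)/8 = -4 + z/8)
-18341 - N(122, 172) = -18341 - (-4 + (1/8)*172) = -18341 - (-4 + 43/2) = -18341 - 1*35/2 = -18341 - 35/2 = -36717/2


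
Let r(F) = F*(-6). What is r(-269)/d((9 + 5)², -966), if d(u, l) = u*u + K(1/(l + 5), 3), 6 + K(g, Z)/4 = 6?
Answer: 807/19208 ≈ 0.042014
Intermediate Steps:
K(g, Z) = 0 (K(g, Z) = -24 + 4*6 = -24 + 24 = 0)
r(F) = -6*F
d(u, l) = u² (d(u, l) = u*u + 0 = u² + 0 = u²)
r(-269)/d((9 + 5)², -966) = (-6*(-269))/(((9 + 5)²)²) = 1614/((14²)²) = 1614/(196²) = 1614/38416 = 1614*(1/38416) = 807/19208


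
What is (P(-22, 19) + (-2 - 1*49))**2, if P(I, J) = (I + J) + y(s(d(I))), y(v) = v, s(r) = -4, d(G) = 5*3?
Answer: 3364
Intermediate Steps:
d(G) = 15
P(I, J) = -4 + I + J (P(I, J) = (I + J) - 4 = -4 + I + J)
(P(-22, 19) + (-2 - 1*49))**2 = ((-4 - 22 + 19) + (-2 - 1*49))**2 = (-7 + (-2 - 49))**2 = (-7 - 51)**2 = (-58)**2 = 3364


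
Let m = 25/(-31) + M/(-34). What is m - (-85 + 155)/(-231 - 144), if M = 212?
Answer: -270947/39525 ≈ -6.8551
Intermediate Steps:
m = -3711/527 (m = 25/(-31) + 212/(-34) = 25*(-1/31) + 212*(-1/34) = -25/31 - 106/17 = -3711/527 ≈ -7.0417)
m - (-85 + 155)/(-231 - 144) = -3711/527 - (-85 + 155)/(-231 - 144) = -3711/527 - 70/(-375) = -3711/527 - 70*(-1)/375 = -3711/527 - 1*(-14/75) = -3711/527 + 14/75 = -270947/39525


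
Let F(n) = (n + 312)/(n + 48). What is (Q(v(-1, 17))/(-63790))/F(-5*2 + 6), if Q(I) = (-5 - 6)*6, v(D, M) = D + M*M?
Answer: 33/223265 ≈ 0.00014781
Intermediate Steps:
v(D, M) = D + M²
Q(I) = -66 (Q(I) = -11*6 = -66)
F(n) = (312 + n)/(48 + n)
(Q(v(-1, 17))/(-63790))/F(-5*2 + 6) = (-66/(-63790))/(((312 + (-5*2 + 6))/(48 + (-5*2 + 6)))) = (-66*(-1/63790))/(((312 + (-10 + 6))/(48 + (-10 + 6)))) = 33/(31895*(((312 - 4)/(48 - 4)))) = 33/(31895*((308/44))) = 33/(31895*(((1/44)*308))) = (33/31895)/7 = (33/31895)*(⅐) = 33/223265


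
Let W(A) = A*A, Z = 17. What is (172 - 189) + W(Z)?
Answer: 272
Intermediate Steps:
W(A) = A²
(172 - 189) + W(Z) = (172 - 189) + 17² = -17 + 289 = 272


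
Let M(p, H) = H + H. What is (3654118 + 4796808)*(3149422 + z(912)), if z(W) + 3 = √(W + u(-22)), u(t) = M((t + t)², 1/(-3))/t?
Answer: 26615506911994 + 768266*√993201/3 ≈ 2.6616e+13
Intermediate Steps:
M(p, H) = 2*H
u(t) = -2/(3*t) (u(t) = (2/(-3))/t = (2*(-⅓))/t = -2/(3*t))
z(W) = -3 + √(1/33 + W) (z(W) = -3 + √(W - ⅔/(-22)) = -3 + √(W - ⅔*(-1/22)) = -3 + √(W + 1/33) = -3 + √(1/33 + W))
(3654118 + 4796808)*(3149422 + z(912)) = (3654118 + 4796808)*(3149422 + (-3 + √(33 + 1089*912)/33)) = 8450926*(3149422 + (-3 + √(33 + 993168)/33)) = 8450926*(3149422 + (-3 + √993201/33)) = 8450926*(3149419 + √993201/33) = 26615506911994 + 768266*√993201/3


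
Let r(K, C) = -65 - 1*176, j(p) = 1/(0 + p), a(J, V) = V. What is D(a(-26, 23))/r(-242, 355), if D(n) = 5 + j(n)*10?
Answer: -125/5543 ≈ -0.022551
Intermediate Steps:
j(p) = 1/p
r(K, C) = -241 (r(K, C) = -65 - 176 = -241)
D(n) = 5 + 10/n
D(a(-26, 23))/r(-242, 355) = (5 + 10/23)/(-241) = (5 + 10*(1/23))*(-1/241) = (5 + 10/23)*(-1/241) = (125/23)*(-1/241) = -125/5543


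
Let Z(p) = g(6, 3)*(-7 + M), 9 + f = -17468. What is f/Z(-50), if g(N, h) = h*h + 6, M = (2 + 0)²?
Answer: 17477/45 ≈ 388.38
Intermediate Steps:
f = -17477 (f = -9 - 17468 = -17477)
M = 4 (M = 2² = 4)
g(N, h) = 6 + h² (g(N, h) = h² + 6 = 6 + h²)
Z(p) = -45 (Z(p) = (6 + 3²)*(-7 + 4) = (6 + 9)*(-3) = 15*(-3) = -45)
f/Z(-50) = -17477/(-45) = -17477*(-1/45) = 17477/45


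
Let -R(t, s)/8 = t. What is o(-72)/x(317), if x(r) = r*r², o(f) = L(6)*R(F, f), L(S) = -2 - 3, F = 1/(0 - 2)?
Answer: -20/31855013 ≈ -6.2784e-7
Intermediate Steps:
F = -½ (F = 1/(-2) = -½ ≈ -0.50000)
R(t, s) = -8*t
L(S) = -5
o(f) = -20 (o(f) = -(-40)*(-1)/2 = -5*4 = -20)
x(r) = r³
o(-72)/x(317) = -20/(317³) = -20/31855013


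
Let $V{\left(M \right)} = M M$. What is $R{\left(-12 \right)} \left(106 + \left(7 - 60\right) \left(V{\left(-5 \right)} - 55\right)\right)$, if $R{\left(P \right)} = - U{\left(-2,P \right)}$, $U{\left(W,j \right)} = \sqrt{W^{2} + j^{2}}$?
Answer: $- 3392 \sqrt{37} \approx -20633.0$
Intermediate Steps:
$V{\left(M \right)} = M^{2}$
$R{\left(P \right)} = - \sqrt{4 + P^{2}}$ ($R{\left(P \right)} = - \sqrt{\left(-2\right)^{2} + P^{2}} = - \sqrt{4 + P^{2}}$)
$R{\left(-12 \right)} \left(106 + \left(7 - 60\right) \left(V{\left(-5 \right)} - 55\right)\right) = - \sqrt{4 + \left(-12\right)^{2}} \left(106 + \left(7 - 60\right) \left(\left(-5\right)^{2} - 55\right)\right) = - \sqrt{4 + 144} \left(106 - 53 \left(25 - 55\right)\right) = - \sqrt{148} \left(106 - -1590\right) = - 2 \sqrt{37} \left(106 + 1590\right) = - 2 \sqrt{37} \cdot 1696 = - 3392 \sqrt{37}$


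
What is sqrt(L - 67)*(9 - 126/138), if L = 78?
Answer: 186*sqrt(11)/23 ≈ 26.821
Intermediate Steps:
sqrt(L - 67)*(9 - 126/138) = sqrt(78 - 67)*(9 - 126/138) = sqrt(11)*(9 - 126*1/138) = sqrt(11)*(9 - 21/23) = sqrt(11)*(186/23) = 186*sqrt(11)/23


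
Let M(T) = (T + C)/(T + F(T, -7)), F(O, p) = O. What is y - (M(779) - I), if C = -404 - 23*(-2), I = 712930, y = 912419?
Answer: 2532293321/1558 ≈ 1.6253e+6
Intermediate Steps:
C = -358 (C = -404 + 46 = -358)
M(T) = (-358 + T)/(2*T) (M(T) = (T - 358)/(T + T) = (-358 + T)/((2*T)) = (-358 + T)*(1/(2*T)) = (-358 + T)/(2*T))
y - (M(779) - I) = 912419 - ((½)*(-358 + 779)/779 - 1*712930) = 912419 - ((½)*(1/779)*421 - 712930) = 912419 - (421/1558 - 712930) = 912419 - 1*(-1110744519/1558) = 912419 + 1110744519/1558 = 2532293321/1558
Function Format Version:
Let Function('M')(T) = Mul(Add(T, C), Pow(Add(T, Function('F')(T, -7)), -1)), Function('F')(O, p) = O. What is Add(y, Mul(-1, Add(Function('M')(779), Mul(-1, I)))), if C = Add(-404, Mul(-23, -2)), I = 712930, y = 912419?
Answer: Rational(2532293321, 1558) ≈ 1.6253e+6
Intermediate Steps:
C = -358 (C = Add(-404, 46) = -358)
Function('M')(T) = Mul(Rational(1, 2), Pow(T, -1), Add(-358, T)) (Function('M')(T) = Mul(Add(T, -358), Pow(Add(T, T), -1)) = Mul(Add(-358, T), Pow(Mul(2, T), -1)) = Mul(Add(-358, T), Mul(Rational(1, 2), Pow(T, -1))) = Mul(Rational(1, 2), Pow(T, -1), Add(-358, T)))
Add(y, Mul(-1, Add(Function('M')(779), Mul(-1, I)))) = Add(912419, Mul(-1, Add(Mul(Rational(1, 2), Pow(779, -1), Add(-358, 779)), Mul(-1, 712930)))) = Add(912419, Mul(-1, Add(Mul(Rational(1, 2), Rational(1, 779), 421), -712930))) = Add(912419, Mul(-1, Add(Rational(421, 1558), -712930))) = Add(912419, Mul(-1, Rational(-1110744519, 1558))) = Add(912419, Rational(1110744519, 1558)) = Rational(2532293321, 1558)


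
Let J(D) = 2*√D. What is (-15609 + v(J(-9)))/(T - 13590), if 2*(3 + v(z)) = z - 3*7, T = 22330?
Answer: -6249/3496 + 3*I/8740 ≈ -1.7875 + 0.00034325*I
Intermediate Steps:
v(z) = -27/2 + z/2 (v(z) = -3 + (z - 3*7)/2 = -3 + (z - 21)/2 = -3 + (-21 + z)/2 = -3 + (-21/2 + z/2) = -27/2 + z/2)
(-15609 + v(J(-9)))/(T - 13590) = (-15609 + (-27/2 + (2*√(-9))/2))/(22330 - 13590) = (-15609 + (-27/2 + (2*(3*I))/2))/8740 = (-15609 + (-27/2 + (6*I)/2))*(1/8740) = (-15609 + (-27/2 + 3*I))*(1/8740) = (-31245/2 + 3*I)*(1/8740) = -6249/3496 + 3*I/8740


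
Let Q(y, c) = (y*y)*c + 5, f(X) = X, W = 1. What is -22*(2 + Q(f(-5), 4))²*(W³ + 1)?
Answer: -503756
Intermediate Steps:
Q(y, c) = 5 + c*y² (Q(y, c) = y²*c + 5 = c*y² + 5 = 5 + c*y²)
-22*(2 + Q(f(-5), 4))²*(W³ + 1) = -22*(2 + (5 + 4*(-5)²))²*(1³ + 1) = -22*(2 + (5 + 4*25))²*(1 + 1) = -22*(2 + (5 + 100))²*2 = -22*(2 + 105)²*2 = -22*107²*2 = -251878*2 = -22*22898 = -503756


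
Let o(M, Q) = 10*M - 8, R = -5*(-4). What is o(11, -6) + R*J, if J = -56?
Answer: -1018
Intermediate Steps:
R = 20
o(M, Q) = -8 + 10*M
o(11, -6) + R*J = (-8 + 10*11) + 20*(-56) = (-8 + 110) - 1120 = 102 - 1120 = -1018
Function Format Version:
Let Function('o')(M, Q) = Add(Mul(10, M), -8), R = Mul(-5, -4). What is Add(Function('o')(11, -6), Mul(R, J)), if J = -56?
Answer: -1018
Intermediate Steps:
R = 20
Function('o')(M, Q) = Add(-8, Mul(10, M))
Add(Function('o')(11, -6), Mul(R, J)) = Add(Add(-8, Mul(10, 11)), Mul(20, -56)) = Add(Add(-8, 110), -1120) = Add(102, -1120) = -1018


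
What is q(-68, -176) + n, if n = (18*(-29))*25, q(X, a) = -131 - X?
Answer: -13113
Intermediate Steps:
n = -13050 (n = -522*25 = -13050)
q(-68, -176) + n = (-131 - 1*(-68)) - 13050 = (-131 + 68) - 13050 = -63 - 13050 = -13113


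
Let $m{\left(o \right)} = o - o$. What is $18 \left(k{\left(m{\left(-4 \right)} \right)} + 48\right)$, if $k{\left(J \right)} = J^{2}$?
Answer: $864$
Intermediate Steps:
$m{\left(o \right)} = 0$
$18 \left(k{\left(m{\left(-4 \right)} \right)} + 48\right) = 18 \left(0^{2} + 48\right) = 18 \left(0 + 48\right) = 18 \cdot 48 = 864$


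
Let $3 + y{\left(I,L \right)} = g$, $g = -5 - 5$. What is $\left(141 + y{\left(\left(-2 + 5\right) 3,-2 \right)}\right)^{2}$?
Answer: $16384$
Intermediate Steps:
$g = -10$
$y{\left(I,L \right)} = -13$ ($y{\left(I,L \right)} = -3 - 10 = -13$)
$\left(141 + y{\left(\left(-2 + 5\right) 3,-2 \right)}\right)^{2} = \left(141 - 13\right)^{2} = 128^{2} = 16384$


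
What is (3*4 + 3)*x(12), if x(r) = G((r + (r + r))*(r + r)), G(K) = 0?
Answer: 0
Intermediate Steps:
x(r) = 0
(3*4 + 3)*x(12) = (3*4 + 3)*0 = (12 + 3)*0 = 15*0 = 0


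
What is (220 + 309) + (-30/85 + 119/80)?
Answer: 720983/1360 ≈ 530.13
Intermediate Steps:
(220 + 309) + (-30/85 + 119/80) = 529 + (-30*1/85 + 119*(1/80)) = 529 + (-6/17 + 119/80) = 529 + 1543/1360 = 720983/1360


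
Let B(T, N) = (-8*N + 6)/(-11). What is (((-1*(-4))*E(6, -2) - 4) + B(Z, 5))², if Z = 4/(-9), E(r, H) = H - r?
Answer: 131044/121 ≈ 1083.0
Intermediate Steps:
Z = -4/9 (Z = 4*(-⅑) = -4/9 ≈ -0.44444)
B(T, N) = -6/11 + 8*N/11 (B(T, N) = (6 - 8*N)*(-1/11) = -6/11 + 8*N/11)
(((-1*(-4))*E(6, -2) - 4) + B(Z, 5))² = (((-1*(-4))*(-2 - 1*6) - 4) + (-6/11 + (8/11)*5))² = ((4*(-2 - 6) - 4) + (-6/11 + 40/11))² = ((4*(-8) - 4) + 34/11)² = ((-32 - 4) + 34/11)² = (-36 + 34/11)² = (-362/11)² = 131044/121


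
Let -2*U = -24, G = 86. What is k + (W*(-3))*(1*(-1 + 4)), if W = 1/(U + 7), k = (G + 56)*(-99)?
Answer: -267111/19 ≈ -14058.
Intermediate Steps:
U = 12 (U = -½*(-24) = 12)
k = -14058 (k = (86 + 56)*(-99) = 142*(-99) = -14058)
W = 1/19 (W = 1/(12 + 7) = 1/19 ≈ 0.052632)
k + (W*(-3))*(1*(-1 + 4)) = -14058 + ((1/19)*(-3))*(1*(-1 + 4)) = -14058 - 3*3/19 = -14058 - 3/19*3 = -14058 - 9/19 = -267111/19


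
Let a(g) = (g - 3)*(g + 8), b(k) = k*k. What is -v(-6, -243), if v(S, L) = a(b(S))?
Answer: -1452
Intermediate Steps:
b(k) = k²
a(g) = (-3 + g)*(8 + g)
v(S, L) = -24 + S⁴ + 5*S² (v(S, L) = -24 + (S²)² + 5*S² = -24 + S⁴ + 5*S²)
-v(-6, -243) = -(-24 + (-6)⁴ + 5*(-6)²) = -(-24 + 1296 + 5*36) = -(-24 + 1296 + 180) = -1*1452 = -1452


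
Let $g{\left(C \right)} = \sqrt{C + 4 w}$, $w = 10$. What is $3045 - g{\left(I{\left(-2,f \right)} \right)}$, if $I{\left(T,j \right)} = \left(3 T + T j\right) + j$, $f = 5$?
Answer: $3045 - \sqrt{29} \approx 3039.6$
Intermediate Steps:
$I{\left(T,j \right)} = j + 3 T + T j$
$g{\left(C \right)} = \sqrt{40 + C}$ ($g{\left(C \right)} = \sqrt{C + 4 \cdot 10} = \sqrt{C + 40} = \sqrt{40 + C}$)
$3045 - g{\left(I{\left(-2,f \right)} \right)} = 3045 - \sqrt{40 + \left(5 + 3 \left(-2\right) - 10\right)} = 3045 - \sqrt{40 - 11} = 3045 - \sqrt{29}$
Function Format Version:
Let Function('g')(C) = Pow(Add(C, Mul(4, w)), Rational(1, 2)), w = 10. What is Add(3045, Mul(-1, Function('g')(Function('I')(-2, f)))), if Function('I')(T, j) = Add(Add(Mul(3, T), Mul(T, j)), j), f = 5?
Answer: Add(3045, Mul(-1, Pow(29, Rational(1, 2)))) ≈ 3039.6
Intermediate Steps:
Function('I')(T, j) = Add(j, Mul(3, T), Mul(T, j))
Function('g')(C) = Pow(Add(40, C), Rational(1, 2)) (Function('g')(C) = Pow(Add(C, Mul(4, 10)), Rational(1, 2)) = Pow(Add(C, 40), Rational(1, 2)) = Pow(Add(40, C), Rational(1, 2)))
Add(3045, Mul(-1, Function('g')(Function('I')(-2, f)))) = Add(3045, Mul(-1, Pow(Add(40, Add(5, Mul(3, -2), Mul(-2, 5))), Rational(1, 2)))) = Add(3045, Mul(-1, Pow(Add(40, Add(5, -6, -10)), Rational(1, 2)))) = Add(3045, Mul(-1, Pow(Add(40, -11), Rational(1, 2)))) = Add(3045, Mul(-1, Pow(29, Rational(1, 2))))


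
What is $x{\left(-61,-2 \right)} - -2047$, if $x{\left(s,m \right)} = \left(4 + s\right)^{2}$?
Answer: $5296$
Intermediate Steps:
$x{\left(-61,-2 \right)} - -2047 = \left(4 - 61\right)^{2} - -2047 = \left(-57\right)^{2} + 2047 = 3249 + 2047 = 5296$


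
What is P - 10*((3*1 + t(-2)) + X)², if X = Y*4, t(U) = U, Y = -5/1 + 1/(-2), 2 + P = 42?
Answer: -4370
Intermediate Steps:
P = 40 (P = -2 + 42 = 40)
Y = -11/2 (Y = -5*1 + 1*(-½) = -5 - ½ = -11/2 ≈ -5.5000)
X = -22 (X = -11/2*4 = -22)
P - 10*((3*1 + t(-2)) + X)² = 40 - 10*((3*1 - 2) - 22)² = 40 - 10*((3 - 2) - 22)² = 40 - 10*(1 - 22)² = 40 - 10*(-21)² = 40 - 10*441 = 40 - 4410 = -4370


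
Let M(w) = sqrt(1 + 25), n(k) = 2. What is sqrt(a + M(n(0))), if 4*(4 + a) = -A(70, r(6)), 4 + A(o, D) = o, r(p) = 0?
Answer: sqrt(-82 + 4*sqrt(26))/2 ≈ 3.9244*I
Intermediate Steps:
A(o, D) = -4 + o
M(w) = sqrt(26)
a = -41/2 (a = -4 + (-(-4 + 70))/4 = -4 + (-1*66)/4 = -4 + (1/4)*(-66) = -4 - 33/2 = -41/2 ≈ -20.500)
sqrt(a + M(n(0))) = sqrt(-41/2 + sqrt(26))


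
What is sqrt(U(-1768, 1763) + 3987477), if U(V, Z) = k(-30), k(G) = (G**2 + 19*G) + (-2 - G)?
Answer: sqrt(3987835) ≈ 1997.0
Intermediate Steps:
k(G) = -2 + G**2 + 18*G
U(V, Z) = 358 (U(V, Z) = -2 + (-30)**2 + 18*(-30) = -2 + 900 - 540 = 358)
sqrt(U(-1768, 1763) + 3987477) = sqrt(358 + 3987477) = sqrt(3987835)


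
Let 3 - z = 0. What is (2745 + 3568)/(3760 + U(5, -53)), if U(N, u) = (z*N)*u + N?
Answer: 6313/2970 ≈ 2.1256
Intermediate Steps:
z = 3 (z = 3 - 1*0 = 3 + 0 = 3)
U(N, u) = N + 3*N*u (U(N, u) = (3*N)*u + N = 3*N*u + N = N + 3*N*u)
(2745 + 3568)/(3760 + U(5, -53)) = (2745 + 3568)/(3760 + 5*(1 + 3*(-53))) = 6313/(3760 + 5*(1 - 159)) = 6313/(3760 + 5*(-158)) = 6313/(3760 - 790) = 6313/2970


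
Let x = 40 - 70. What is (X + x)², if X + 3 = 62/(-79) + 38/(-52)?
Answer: 5026101025/4218916 ≈ 1191.3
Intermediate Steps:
x = -30
X = -9275/2054 (X = -3 + (62/(-79) + 38/(-52)) = -3 + (62*(-1/79) + 38*(-1/52)) = -3 + (-62/79 - 19/26) = -3 - 3113/2054 = -9275/2054 ≈ -4.5156)
(X + x)² = (-9275/2054 - 30)² = (-70895/2054)² = 5026101025/4218916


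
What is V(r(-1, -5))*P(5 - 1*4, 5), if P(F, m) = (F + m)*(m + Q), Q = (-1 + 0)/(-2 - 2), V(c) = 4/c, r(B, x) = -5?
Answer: -126/5 ≈ -25.200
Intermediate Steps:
Q = ¼ (Q = -1/(-4) = -1*(-¼) = ¼ ≈ 0.25000)
P(F, m) = (¼ + m)*(F + m) (P(F, m) = (F + m)*(m + ¼) = (F + m)*(¼ + m) = (¼ + m)*(F + m))
V(r(-1, -5))*P(5 - 1*4, 5) = (4/(-5))*(5² + (5 - 1*4)/4 + (¼)*5 + (5 - 1*4)*5) = (4*(-⅕))*(25 + (5 - 4)/4 + 5/4 + (5 - 4)*5) = -4*(25 + (¼)*1 + 5/4 + 1*5)/5 = -4*(25 + ¼ + 5/4 + 5)/5 = -⅘*63/2 = -126/5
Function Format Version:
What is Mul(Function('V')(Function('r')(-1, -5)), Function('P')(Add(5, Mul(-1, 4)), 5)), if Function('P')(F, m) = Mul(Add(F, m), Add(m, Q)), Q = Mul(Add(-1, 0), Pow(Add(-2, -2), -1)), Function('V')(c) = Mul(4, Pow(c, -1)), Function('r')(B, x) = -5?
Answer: Rational(-126, 5) ≈ -25.200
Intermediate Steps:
Q = Rational(1, 4) (Q = Mul(-1, Pow(-4, -1)) = Mul(-1, Rational(-1, 4)) = Rational(1, 4) ≈ 0.25000)
Function('P')(F, m) = Mul(Add(Rational(1, 4), m), Add(F, m)) (Function('P')(F, m) = Mul(Add(F, m), Add(m, Rational(1, 4))) = Mul(Add(F, m), Add(Rational(1, 4), m)) = Mul(Add(Rational(1, 4), m), Add(F, m)))
Mul(Function('V')(Function('r')(-1, -5)), Function('P')(Add(5, Mul(-1, 4)), 5)) = Mul(Mul(4, Pow(-5, -1)), Add(Pow(5, 2), Mul(Rational(1, 4), Add(5, Mul(-1, 4))), Mul(Rational(1, 4), 5), Mul(Add(5, Mul(-1, 4)), 5))) = Mul(Mul(4, Rational(-1, 5)), Add(25, Mul(Rational(1, 4), Add(5, -4)), Rational(5, 4), Mul(Add(5, -4), 5))) = Mul(Rational(-4, 5), Add(25, Mul(Rational(1, 4), 1), Rational(5, 4), Mul(1, 5))) = Mul(Rational(-4, 5), Add(25, Rational(1, 4), Rational(5, 4), 5)) = Mul(Rational(-4, 5), Rational(63, 2)) = Rational(-126, 5)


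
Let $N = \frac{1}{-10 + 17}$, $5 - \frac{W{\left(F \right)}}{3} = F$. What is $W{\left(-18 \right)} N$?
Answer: $\frac{69}{7} \approx 9.8571$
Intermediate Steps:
$W{\left(F \right)} = 15 - 3 F$
$N = \frac{1}{7} \approx 0.14286$
$W{\left(-18 \right)} N = \left(15 - -54\right) \frac{1}{7} = \left(15 + 54\right) \frac{1}{7} = 69 \cdot \frac{1}{7} = \frac{69}{7}$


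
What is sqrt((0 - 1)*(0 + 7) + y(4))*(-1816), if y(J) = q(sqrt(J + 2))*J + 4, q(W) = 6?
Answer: -1816*sqrt(21) ≈ -8322.0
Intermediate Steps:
y(J) = 4 + 6*J (y(J) = 6*J + 4 = 4 + 6*J)
sqrt((0 - 1)*(0 + 7) + y(4))*(-1816) = sqrt((0 - 1)*(0 + 7) + (4 + 6*4))*(-1816) = sqrt(-1*7 + (4 + 24))*(-1816) = sqrt(-7 + 28)*(-1816) = sqrt(21)*(-1816) = -1816*sqrt(21)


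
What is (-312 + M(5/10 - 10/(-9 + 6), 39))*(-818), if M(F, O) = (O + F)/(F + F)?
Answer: 5764855/23 ≈ 2.5065e+5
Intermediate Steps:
M(F, O) = (F + O)/(2*F) (M(F, O) = (F + O)/((2*F)) = (F + O)*(1/(2*F)) = (F + O)/(2*F))
(-312 + M(5/10 - 10/(-9 + 6), 39))*(-818) = (-312 + ((5/10 - 10/(-9 + 6)) + 39)/(2*(5/10 - 10/(-9 + 6))))*(-818) = (-312 + ((5*(⅒) - 10/(-3)) + 39)/(2*(5*(⅒) - 10/(-3))))*(-818) = (-312 + ((½ - 10*(-⅓)) + 39)/(2*(½ - 10*(-⅓))))*(-818) = (-312 + ((½ + 10/3) + 39)/(2*(½ + 10/3)))*(-818) = (-312 + (23/6 + 39)/(2*(23/6)))*(-818) = (-312 + (½)*(6/23)*(257/6))*(-818) = (-312 + 257/46)*(-818) = -14095/46*(-818) = 5764855/23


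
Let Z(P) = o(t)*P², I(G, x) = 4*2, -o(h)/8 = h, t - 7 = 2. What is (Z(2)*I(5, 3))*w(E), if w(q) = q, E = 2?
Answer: -4608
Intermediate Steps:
t = 9 (t = 7 + 2 = 9)
o(h) = -8*h
I(G, x) = 8
Z(P) = -72*P² (Z(P) = (-8*9)*P² = -72*P²)
(Z(2)*I(5, 3))*w(E) = (-72*2²*8)*2 = (-72*4*8)*2 = -288*8*2 = -2304*2 = -4608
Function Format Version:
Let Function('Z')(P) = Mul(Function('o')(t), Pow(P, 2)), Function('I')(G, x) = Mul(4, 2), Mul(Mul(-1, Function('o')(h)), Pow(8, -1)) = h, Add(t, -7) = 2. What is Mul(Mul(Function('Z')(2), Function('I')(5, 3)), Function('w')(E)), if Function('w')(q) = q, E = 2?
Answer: -4608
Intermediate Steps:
t = 9 (t = Add(7, 2) = 9)
Function('o')(h) = Mul(-8, h)
Function('I')(G, x) = 8
Function('Z')(P) = Mul(-72, Pow(P, 2)) (Function('Z')(P) = Mul(Mul(-8, 9), Pow(P, 2)) = Mul(-72, Pow(P, 2)))
Mul(Mul(Function('Z')(2), Function('I')(5, 3)), Function('w')(E)) = Mul(Mul(Mul(-72, Pow(2, 2)), 8), 2) = Mul(Mul(Mul(-72, 4), 8), 2) = Mul(Mul(-288, 8), 2) = Mul(-2304, 2) = -4608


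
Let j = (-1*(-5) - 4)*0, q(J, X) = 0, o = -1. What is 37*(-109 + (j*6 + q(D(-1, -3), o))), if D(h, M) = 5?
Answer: -4033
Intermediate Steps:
j = 0 (j = (5 - 4)*0 = 1*0 = 0)
37*(-109 + (j*6 + q(D(-1, -3), o))) = 37*(-109 + (0*6 + 0)) = 37*(-109 + (0 + 0)) = 37*(-109 + 0) = 37*(-109) = -4033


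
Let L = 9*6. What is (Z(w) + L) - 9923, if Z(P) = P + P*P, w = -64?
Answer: -5837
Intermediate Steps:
L = 54
Z(P) = P + P²
(Z(w) + L) - 9923 = (-64*(1 - 64) + 54) - 9923 = (-64*(-63) + 54) - 9923 = (4032 + 54) - 9923 = 4086 - 9923 = -5837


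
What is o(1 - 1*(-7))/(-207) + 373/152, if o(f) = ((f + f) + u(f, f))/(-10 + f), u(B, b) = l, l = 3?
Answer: 78655/31464 ≈ 2.4998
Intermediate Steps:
u(B, b) = 3
o(f) = (3 + 2*f)/(-10 + f) (o(f) = ((f + f) + 3)/(-10 + f) = (2*f + 3)/(-10 + f) = (3 + 2*f)/(-10 + f))
o(1 - 1*(-7))/(-207) + 373/152 = ((3 + 2*(1 - 1*(-7)))/(-10 + (1 - 1*(-7))))/(-207) + 373/152 = ((3 + 2*(1 + 7))/(-10 + (1 + 7)))*(-1/207) + 373*(1/152) = ((3 + 2*8)/(-10 + 8))*(-1/207) + 373/152 = ((3 + 16)/(-2))*(-1/207) + 373/152 = -1/2*19*(-1/207) + 373/152 = -19/2*(-1/207) + 373/152 = 19/414 + 373/152 = 78655/31464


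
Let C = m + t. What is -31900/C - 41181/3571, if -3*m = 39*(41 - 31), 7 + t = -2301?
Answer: 6757811/4353049 ≈ 1.5524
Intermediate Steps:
t = -2308 (t = -7 - 2301 = -2308)
m = -130 (m = -13*(41 - 31) = -13*10 = -1/3*390 = -130)
C = -2438 (C = -130 - 2308 = -2438)
-31900/C - 41181/3571 = -31900/(-2438) - 41181/3571 = -31900*(-1/2438) - 41181*1/3571 = 15950/1219 - 41181/3571 = 6757811/4353049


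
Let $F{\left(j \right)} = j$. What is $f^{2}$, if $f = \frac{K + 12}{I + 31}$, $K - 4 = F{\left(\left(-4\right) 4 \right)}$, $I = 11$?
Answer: $0$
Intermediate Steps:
$K = -12$ ($K = 4 - 16 = -12$)
$f = 0$ ($f = \frac{-12 + 12}{11 + 31} = \frac{0}{42} = 0 \cdot \frac{1}{42} = 0$)
$f^{2} = 0^{2} = 0$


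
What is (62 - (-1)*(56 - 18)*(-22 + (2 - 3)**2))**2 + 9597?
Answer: 551293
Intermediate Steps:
(62 - (-1)*(56 - 18)*(-22 + (2 - 3)**2))**2 + 9597 = (62 - (-1)*38*(-22 + (-1)**2))**2 + 9597 = (62 - (-1)*38*(-22 + 1))**2 + 9597 = (62 - (-1)*38*(-21))**2 + 9597 = (62 - (-1)*(-798))**2 + 9597 = (62 - 1*798)**2 + 9597 = (62 - 798)**2 + 9597 = (-736)**2 + 9597 = 541696 + 9597 = 551293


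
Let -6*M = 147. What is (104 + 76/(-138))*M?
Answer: -174881/69 ≈ -2534.5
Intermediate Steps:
M = -49/2 (M = -⅙*147 = -49/2 ≈ -24.500)
(104 + 76/(-138))*M = (104 + 76/(-138))*(-49/2) = (104 + 76*(-1/138))*(-49/2) = (104 - 38/69)*(-49/2) = (7138/69)*(-49/2) = -174881/69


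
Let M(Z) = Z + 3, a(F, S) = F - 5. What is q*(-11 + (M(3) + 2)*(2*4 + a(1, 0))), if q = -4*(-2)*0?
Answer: 0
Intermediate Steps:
a(F, S) = -5 + F
M(Z) = 3 + Z
q = 0 (q = 8*0 = 0)
q*(-11 + (M(3) + 2)*(2*4 + a(1, 0))) = 0*(-11 + ((3 + 3) + 2)*(2*4 + (-5 + 1))) = 0*(-11 + (6 + 2)*(8 - 4)) = 0*(-11 + 8*4) = 0*(-11 + 32) = 0*21 = 0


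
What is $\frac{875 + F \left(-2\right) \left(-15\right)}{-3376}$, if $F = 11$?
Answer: $- \frac{1205}{3376} \approx -0.35693$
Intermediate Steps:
$\frac{875 + F \left(-2\right) \left(-15\right)}{-3376} = \frac{875 + 11 \left(-2\right) \left(-15\right)}{-3376} = \left(875 - -330\right) \left(- \frac{1}{3376}\right) = \left(875 + 330\right) \left(- \frac{1}{3376}\right) = 1205 \left(- \frac{1}{3376}\right) = - \frac{1205}{3376}$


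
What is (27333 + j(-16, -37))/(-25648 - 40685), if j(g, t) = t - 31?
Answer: -27265/66333 ≈ -0.41103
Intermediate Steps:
j(g, t) = -31 + t
(27333 + j(-16, -37))/(-25648 - 40685) = (27333 + (-31 - 37))/(-25648 - 40685) = (27333 - 68)/(-66333) = 27265*(-1/66333) = -27265/66333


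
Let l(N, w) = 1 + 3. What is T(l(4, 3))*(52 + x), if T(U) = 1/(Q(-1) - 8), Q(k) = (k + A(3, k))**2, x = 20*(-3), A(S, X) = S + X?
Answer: 8/7 ≈ 1.1429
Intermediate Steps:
x = -60
Q(k) = (3 + 2*k)**2 (Q(k) = (k + (3 + k))**2 = (3 + 2*k)**2)
l(N, w) = 4
T(U) = -1/7 (T(U) = 1/((3 + 2*(-1))**2 - 8) = 1/((3 - 2)**2 - 8) = 1/(1**2 - 8) = 1/(1 - 8) = 1/(-7) = -1/7)
T(l(4, 3))*(52 + x) = -(52 - 60)/7 = -1/7*(-8) = 8/7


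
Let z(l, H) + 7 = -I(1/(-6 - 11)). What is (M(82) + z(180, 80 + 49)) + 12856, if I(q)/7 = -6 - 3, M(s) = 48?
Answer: 12960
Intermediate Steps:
I(q) = -63 (I(q) = 7*(-6 - 3) = 7*(-9) = -63)
z(l, H) = 56 (z(l, H) = -7 - 1*(-63) = -7 + 63 = 56)
(M(82) + z(180, 80 + 49)) + 12856 = (48 + 56) + 12856 = 104 + 12856 = 12960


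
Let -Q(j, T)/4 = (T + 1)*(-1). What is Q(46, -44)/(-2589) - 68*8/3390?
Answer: -45852/487595 ≈ -0.094037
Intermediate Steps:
Q(j, T) = 4 + 4*T (Q(j, T) = -4*(T + 1)*(-1) = -4*(1 + T)*(-1) = -4*(-1 - T) = 4 + 4*T)
Q(46, -44)/(-2589) - 68*8/3390 = (4 + 4*(-44))/(-2589) - 68*8/3390 = (4 - 176)*(-1/2589) - 544*1/3390 = -172*(-1/2589) - 272/1695 = 172/2589 - 272/1695 = -45852/487595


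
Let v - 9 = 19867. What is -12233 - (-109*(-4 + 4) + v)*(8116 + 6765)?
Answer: -295786989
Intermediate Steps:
v = 19876 (v = 9 + 19867 = 19876)
-12233 - (-109*(-4 + 4) + v)*(8116 + 6765) = -12233 - (-109*(-4 + 4) + 19876)*(8116 + 6765) = -12233 - (-109*0 + 19876)*14881 = -12233 - (0 + 19876)*14881 = -12233 - 19876*14881 = -12233 - 1*295774756 = -12233 - 295774756 = -295786989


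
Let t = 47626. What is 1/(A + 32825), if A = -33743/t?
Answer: 47626/1563289707 ≈ 3.0465e-5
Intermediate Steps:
A = -33743/47626 ≈ -0.70850
1/(A + 32825) = 1/(-33743/47626 + 32825) = 1/(1563289707/47626) = 47626/1563289707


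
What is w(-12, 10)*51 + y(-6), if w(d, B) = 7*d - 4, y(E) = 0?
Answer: -4488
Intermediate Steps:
w(d, B) = -4 + 7*d
w(-12, 10)*51 + y(-6) = (-4 + 7*(-12))*51 + 0 = (-4 - 84)*51 + 0 = -88*51 + 0 = -4488 + 0 = -4488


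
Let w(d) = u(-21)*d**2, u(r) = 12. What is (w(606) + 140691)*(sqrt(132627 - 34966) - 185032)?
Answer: -841437275736 + 4547523*sqrt(97661) ≈ -8.4002e+11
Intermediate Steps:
w(d) = 12*d**2
(w(606) + 140691)*(sqrt(132627 - 34966) - 185032) = (12*606**2 + 140691)*(sqrt(132627 - 34966) - 185032) = (12*367236 + 140691)*(sqrt(97661) - 185032) = (4406832 + 140691)*(-185032 + sqrt(97661)) = 4547523*(-185032 + sqrt(97661)) = -841437275736 + 4547523*sqrt(97661)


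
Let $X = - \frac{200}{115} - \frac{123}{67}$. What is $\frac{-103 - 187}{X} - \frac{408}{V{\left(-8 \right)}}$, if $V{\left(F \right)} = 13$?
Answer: $\frac{3561898}{71617} \approx 49.735$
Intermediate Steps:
$X = - \frac{5509}{1541}$ ($X = \left(-200\right) \frac{1}{115} - \frac{123}{67} = - \frac{40}{23} - \frac{123}{67} = - \frac{5509}{1541} \approx -3.575$)
$\frac{-103 - 187}{X} - \frac{408}{V{\left(-8 \right)}} = \frac{-103 - 187}{- \frac{5509}{1541}} - \frac{408}{13} = \left(-290\right) \left(- \frac{1541}{5509}\right) - \frac{408}{13} = \frac{446890}{5509} - \frac{408}{13} = \frac{3561898}{71617}$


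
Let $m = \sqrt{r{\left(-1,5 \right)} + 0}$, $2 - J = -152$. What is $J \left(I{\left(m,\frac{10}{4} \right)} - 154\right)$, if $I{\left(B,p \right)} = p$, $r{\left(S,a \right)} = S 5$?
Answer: $-23331$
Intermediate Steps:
$J = 154$ ($J = 2 - -152 = 2 + 152 = 154$)
$r{\left(S,a \right)} = 5 S$
$m = i \sqrt{5}$ ($m = \sqrt{5 \left(-1\right) + 0} = \sqrt{-5 + 0} = \sqrt{-5} = i \sqrt{5} \approx 2.2361 i$)
$J \left(I{\left(m,\frac{10}{4} \right)} - 154\right) = 154 \left(\frac{10}{4} - 154\right) = 154 \left(10 \cdot \frac{1}{4} - 154\right) = 154 \left(\frac{5}{2} - 154\right) = 154 \left(- \frac{303}{2}\right) = -23331$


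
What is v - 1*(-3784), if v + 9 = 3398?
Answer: 7173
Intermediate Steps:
v = 3389 (v = -9 + 3398 = 3389)
v - 1*(-3784) = 3389 - 1*(-3784) = 3389 + 3784 = 7173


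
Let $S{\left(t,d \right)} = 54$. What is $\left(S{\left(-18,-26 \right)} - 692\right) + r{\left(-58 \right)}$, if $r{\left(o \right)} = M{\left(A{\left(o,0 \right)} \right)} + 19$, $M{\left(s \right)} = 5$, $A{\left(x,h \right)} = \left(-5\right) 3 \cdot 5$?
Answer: $-614$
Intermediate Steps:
$A{\left(x,h \right)} = -75$ ($A{\left(x,h \right)} = \left(-15\right) 5 = -75$)
$r{\left(o \right)} = 24$ ($r{\left(o \right)} = 5 + 19 = 24$)
$\left(S{\left(-18,-26 \right)} - 692\right) + r{\left(-58 \right)} = \left(54 - 692\right) + 24 = -638 + 24 = -614$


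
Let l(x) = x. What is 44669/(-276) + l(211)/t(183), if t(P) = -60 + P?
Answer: -1812017/11316 ≈ -160.13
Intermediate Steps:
44669/(-276) + l(211)/t(183) = 44669/(-276) + 211/(-60 + 183) = 44669*(-1/276) + 211/123 = -44669/276 + 211*(1/123) = -44669/276 + 211/123 = -1812017/11316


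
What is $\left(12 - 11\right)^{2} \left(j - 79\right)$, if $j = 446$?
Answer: $367$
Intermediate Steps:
$\left(12 - 11\right)^{2} \left(j - 79\right) = \left(12 - 11\right)^{2} \left(446 - 79\right) = 1^{2} \cdot 367 = 1 \cdot 367 = 367$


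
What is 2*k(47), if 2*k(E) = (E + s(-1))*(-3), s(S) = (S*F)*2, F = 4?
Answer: -117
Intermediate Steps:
s(S) = 8*S (s(S) = (S*4)*2 = (4*S)*2 = 8*S)
k(E) = 12 - 3*E/2 (k(E) = ((E + 8*(-1))*(-3))/2 = ((E - 8)*(-3))/2 = ((-8 + E)*(-3))/2 = (24 - 3*E)/2 = 12 - 3*E/2)
2*k(47) = 2*(12 - 3/2*47) = 2*(12 - 141/2) = 2*(-117/2) = -117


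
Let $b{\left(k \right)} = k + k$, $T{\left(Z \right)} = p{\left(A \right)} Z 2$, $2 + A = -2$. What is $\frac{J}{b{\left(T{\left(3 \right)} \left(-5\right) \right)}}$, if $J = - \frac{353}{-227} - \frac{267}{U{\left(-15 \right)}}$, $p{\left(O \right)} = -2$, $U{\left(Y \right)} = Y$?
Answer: $\frac{2746}{17025} \approx 0.16129$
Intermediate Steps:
$A = -4$ ($A = -2 - 2 = -4$)
$J = \frac{21968}{1135}$ ($J = - \frac{353}{-227} - \frac{267}{-15} = \left(-353\right) \left(- \frac{1}{227}\right) - - \frac{89}{5} = \frac{353}{227} + \frac{89}{5} = \frac{21968}{1135} \approx 19.355$)
$T{\left(Z \right)} = - 4 Z$ ($T{\left(Z \right)} = - 2 Z 2 = - 4 Z$)
$b{\left(k \right)} = 2 k$
$\frac{J}{b{\left(T{\left(3 \right)} \left(-5\right) \right)}} = \frac{21968}{1135 \cdot 2 \left(-4\right) 3 \left(-5\right)} = \frac{21968}{1135 \cdot 2 \left(\left(-12\right) \left(-5\right)\right)} = \frac{21968}{1135 \cdot 2 \cdot 60} = \frac{21968}{1135 \cdot 120} = \frac{21968}{1135} \cdot \frac{1}{120} = \frac{2746}{17025}$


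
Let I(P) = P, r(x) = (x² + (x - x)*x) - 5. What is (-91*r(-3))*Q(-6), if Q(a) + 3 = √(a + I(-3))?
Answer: 1092 - 1092*I ≈ 1092.0 - 1092.0*I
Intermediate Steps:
r(x) = -5 + x² (r(x) = (x² + 0*x) - 5 = (x² + 0) - 5 = x² - 5 = -5 + x²)
Q(a) = -3 + √(-3 + a) (Q(a) = -3 + √(a - 3) = -3 + √(-3 + a))
(-91*r(-3))*Q(-6) = (-91*(-5 + (-3)²))*(-3 + √(-3 - 6)) = (-91*(-5 + 9))*(-3 + √(-9)) = (-91*4)*(-3 + 3*I) = -364*(-3 + 3*I) = 1092 - 1092*I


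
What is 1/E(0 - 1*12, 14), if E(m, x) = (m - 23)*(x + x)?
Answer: -1/980 ≈ -0.0010204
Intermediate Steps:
E(m, x) = 2*x*(-23 + m) (E(m, x) = (-23 + m)*(2*x) = 2*x*(-23 + m))
1/E(0 - 1*12, 14) = 1/(2*14*(-23 + (0 - 1*12))) = 1/(2*14*(-23 + (0 - 12))) = 1/(2*14*(-23 - 12)) = 1/(2*14*(-35)) = 1/(-980) = -1/980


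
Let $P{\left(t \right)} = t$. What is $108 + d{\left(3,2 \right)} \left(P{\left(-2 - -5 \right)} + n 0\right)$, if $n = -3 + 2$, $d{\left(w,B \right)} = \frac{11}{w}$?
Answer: $119$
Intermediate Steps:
$n = -1$
$108 + d{\left(3,2 \right)} \left(P{\left(-2 - -5 \right)} + n 0\right) = 108 + \frac{11}{3} \left(\left(-2 - -5\right) - 0\right) = 108 + 11 \cdot \frac{1}{3} \left(\left(-2 + 5\right) + 0\right) = 108 + \frac{11 \left(3 + 0\right)}{3} = 108 + \frac{11}{3} \cdot 3 = 108 + 11 = 119$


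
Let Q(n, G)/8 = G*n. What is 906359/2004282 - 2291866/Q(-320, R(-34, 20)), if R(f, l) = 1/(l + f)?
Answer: -8038415062991/641370240 ≈ -12533.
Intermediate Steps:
R(f, l) = 1/(f + l)
Q(n, G) = 8*G*n (Q(n, G) = 8*(G*n) = 8*G*n)
906359/2004282 - 2291866/Q(-320, R(-34, 20)) = 906359/2004282 - 2291866/(8*(-320)/(-34 + 20)) = 906359*(1/2004282) - 2291866/(8*(-320)/(-14)) = 906359/2004282 - 2291866/(8*(-1/14)*(-320)) = 906359/2004282 - 2291866/1280/7 = 906359/2004282 - 2291866*7/1280 = 906359/2004282 - 8021531/640 = -8038415062991/641370240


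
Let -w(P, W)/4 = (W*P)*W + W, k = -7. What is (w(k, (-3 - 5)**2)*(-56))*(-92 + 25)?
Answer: 429348864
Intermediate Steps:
w(P, W) = -4*W - 4*P*W**2 (w(P, W) = -4*((W*P)*W + W) = -4*((P*W)*W + W) = -4*(P*W**2 + W) = -4*(W + P*W**2) = -4*W - 4*P*W**2)
(w(k, (-3 - 5)**2)*(-56))*(-92 + 25) = (-4*(-3 - 5)**2*(1 - 7*(-3 - 5)**2)*(-56))*(-92 + 25) = (-4*(-8)**2*(1 - 7*(-8)**2)*(-56))*(-67) = (-4*64*(1 - 7*64)*(-56))*(-67) = (-4*64*(1 - 448)*(-56))*(-67) = (-4*64*(-447)*(-56))*(-67) = (114432*(-56))*(-67) = -6408192*(-67) = 429348864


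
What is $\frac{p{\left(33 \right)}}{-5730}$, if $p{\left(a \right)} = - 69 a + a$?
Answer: $\frac{374}{955} \approx 0.39162$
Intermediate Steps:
$p{\left(a \right)} = - 68 a$
$\frac{p{\left(33 \right)}}{-5730} = \frac{\left(-68\right) 33}{-5730} = \left(-2244\right) \left(- \frac{1}{5730}\right) = \frac{374}{955}$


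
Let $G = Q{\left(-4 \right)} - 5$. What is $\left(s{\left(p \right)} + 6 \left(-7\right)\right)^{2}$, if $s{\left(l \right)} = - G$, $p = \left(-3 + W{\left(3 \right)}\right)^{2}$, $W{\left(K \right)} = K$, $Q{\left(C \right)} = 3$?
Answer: $1600$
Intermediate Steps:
$G = -2$ ($G = 3 - 5 = -2$)
$p = 0$ ($p = \left(-3 + 3\right)^{2} = 0^{2} = 0$)
$s{\left(l \right)} = 2$ ($s{\left(l \right)} = \left(-1\right) \left(-2\right) = 2$)
$\left(s{\left(p \right)} + 6 \left(-7\right)\right)^{2} = \left(2 + 6 \left(-7\right)\right)^{2} = \left(2 - 42\right)^{2} = \left(-40\right)^{2} = 1600$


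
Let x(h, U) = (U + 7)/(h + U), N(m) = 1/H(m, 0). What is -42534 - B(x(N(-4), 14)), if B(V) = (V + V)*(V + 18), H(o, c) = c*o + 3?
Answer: -78750828/1849 ≈ -42591.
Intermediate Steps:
H(o, c) = 3 + c*o
N(m) = ⅓ (N(m) = 1/(3 + 0*m) = 1/(3 + 0) = 1/3 = ⅓)
x(h, U) = (7 + U)/(U + h)
B(V) = 2*V*(18 + V) (B(V) = (2*V)*(18 + V) = 2*V*(18 + V))
-42534 - B(x(N(-4), 14)) = -42534 - 2*(7 + 14)/(14 + ⅓)*(18 + (7 + 14)/(14 + ⅓)) = -42534 - 2*21/(43/3)*(18 + 21/(43/3)) = -42534 - 2*(3/43)*21*(18 + (3/43)*21) = -42534 - 2*63*(18 + 63/43)/43 = -42534 - 2*63*837/(43*43) = -42534 - 1*105462/1849 = -42534 - 105462/1849 = -78750828/1849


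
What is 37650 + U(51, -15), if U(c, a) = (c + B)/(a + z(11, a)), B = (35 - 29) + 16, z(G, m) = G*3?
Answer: 677773/18 ≈ 37654.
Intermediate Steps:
z(G, m) = 3*G
B = 22 (B = 6 + 16 = 22)
U(c, a) = (22 + c)/(33 + a) (U(c, a) = (c + 22)/(a + 3*11) = (22 + c)/(a + 33) = (22 + c)/(33 + a))
37650 + U(51, -15) = 37650 + (22 + 51)/(33 - 15) = 37650 + 73/18 = 677773/18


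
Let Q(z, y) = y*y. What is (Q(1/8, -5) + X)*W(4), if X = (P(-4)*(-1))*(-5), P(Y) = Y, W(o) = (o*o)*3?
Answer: 240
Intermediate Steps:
W(o) = 3*o**2 (W(o) = o**2*3 = 3*o**2)
Q(z, y) = y**2
X = -20 (X = -4*(-1)*(-5) = 4*(-5) = -20)
(Q(1/8, -5) + X)*W(4) = ((-5)**2 - 20)*(3*4**2) = (25 - 20)*(3*16) = 5*48 = 240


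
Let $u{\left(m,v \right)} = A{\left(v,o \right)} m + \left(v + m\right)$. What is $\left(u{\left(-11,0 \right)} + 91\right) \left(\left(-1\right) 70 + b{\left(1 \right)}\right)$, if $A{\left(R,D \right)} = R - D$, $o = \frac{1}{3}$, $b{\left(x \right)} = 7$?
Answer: $-5271$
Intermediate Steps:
$o = \frac{1}{3} \approx 0.33333$
$u{\left(m,v \right)} = m + v + m \left(- \frac{1}{3} + v\right)$ ($u{\left(m,v \right)} = \left(v - \frac{1}{3}\right) m + \left(v + m\right) = \left(v - \frac{1}{3}\right) m + \left(m + v\right) = \left(- \frac{1}{3} + v\right) m + \left(m + v\right) = m \left(- \frac{1}{3} + v\right) + \left(m + v\right) = m + v + m \left(- \frac{1}{3} + v\right)$)
$\left(u{\left(-11,0 \right)} + 91\right) \left(\left(-1\right) 70 + b{\left(1 \right)}\right) = \left(\left(0 + \frac{2}{3} \left(-11\right) - 0\right) + 91\right) \left(\left(-1\right) 70 + 7\right) = \left(\left(0 - \frac{22}{3} + 0\right) + 91\right) \left(-70 + 7\right) = \left(- \frac{22}{3} + 91\right) \left(-63\right) = \frac{251}{3} \left(-63\right) = -5271$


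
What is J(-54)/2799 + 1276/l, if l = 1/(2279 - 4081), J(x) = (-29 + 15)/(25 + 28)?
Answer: -341101971158/148347 ≈ -2.2994e+6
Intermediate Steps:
J(x) = -14/53
l = -1/1802 (l = 1/(-1802) = -1/1802 ≈ -0.00055494)
J(-54)/2799 + 1276/l = -14/53/2799 + 1276/(-1/1802) = -14/53*1/2799 + 1276*(-1802) = -14/148347 - 2299352 = -341101971158/148347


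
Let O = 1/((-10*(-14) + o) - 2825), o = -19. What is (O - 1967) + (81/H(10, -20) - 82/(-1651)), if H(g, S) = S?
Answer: -3384287047/1717040 ≈ -1971.0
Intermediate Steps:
O = -1/2704 (O = 1/((-10*(-14) - 19) - 2825) = 1/((140 - 19) - 2825) = 1/(121 - 2825) = 1/(-2704) = -1/2704 ≈ -0.00036982)
(O - 1967) + (81/H(10, -20) - 82/(-1651)) = (-1/2704 - 1967) + (81/(-20) - 82/(-1651)) = -5318769/2704 + (81*(-1/20) - 82*(-1/1651)) = -5318769/2704 + (-81/20 + 82/1651) = -5318769/2704 - 132091/33020 = -3384287047/1717040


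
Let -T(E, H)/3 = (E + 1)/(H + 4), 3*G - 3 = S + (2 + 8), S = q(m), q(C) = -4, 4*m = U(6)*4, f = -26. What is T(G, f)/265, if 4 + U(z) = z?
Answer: 6/2915 ≈ 0.0020583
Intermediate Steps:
U(z) = -4 + z
m = 2 (m = ((-4 + 6)*4)/4 = (2*4)/4 = (¼)*8 = 2)
S = -4
G = 3 (G = 1 + (-4 + (2 + 8))/3 = 1 + (-4 + 10)/3 = 1 + (⅓)*6 = 1 + 2 = 3)
T(E, H) = -3*(1 + E)/(4 + H) (T(E, H) = -3*(E + 1)/(H + 4) = -3*(1 + E)/(4 + H))
T(G, f)/265 = (3*(-1 - 1*3)/(4 - 26))/265 = (3*(-1 - 3)/(-22))*(1/265) = (3*(-1/22)*(-4))*(1/265) = (6/11)*(1/265) = 6/2915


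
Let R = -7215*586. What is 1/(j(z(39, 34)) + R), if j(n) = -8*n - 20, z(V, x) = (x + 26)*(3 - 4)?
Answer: -1/4227530 ≈ -2.3654e-7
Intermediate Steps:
z(V, x) = -26 - x (z(V, x) = (26 + x)*(-1) = -26 - x)
j(n) = -20 - 8*n
R = -4227990
1/(j(z(39, 34)) + R) = 1/((-20 - 8*(-26 - 1*34)) - 4227990) = 1/((-20 - 8*(-26 - 34)) - 4227990) = 1/((-20 - 8*(-60)) - 4227990) = 1/((-20 + 480) - 4227990) = 1/(460 - 4227990) = 1/(-4227530) = -1/4227530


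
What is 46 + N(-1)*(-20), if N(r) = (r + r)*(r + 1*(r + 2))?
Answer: 46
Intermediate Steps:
N(r) = 2*r*(2 + 2*r) (N(r) = (2*r)*(r + 1*(2 + r)) = (2*r)*(r + (2 + r)) = (2*r)*(2 + 2*r) = 2*r*(2 + 2*r))
46 + N(-1)*(-20) = 46 + (4*(-1)*(1 - 1))*(-20) = 46 + (4*(-1)*0)*(-20) = 46 + 0*(-20) = 46 + 0 = 46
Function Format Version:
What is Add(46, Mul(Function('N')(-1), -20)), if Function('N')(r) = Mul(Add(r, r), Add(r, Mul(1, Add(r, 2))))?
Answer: 46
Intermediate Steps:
Function('N')(r) = Mul(2, r, Add(2, Mul(2, r))) (Function('N')(r) = Mul(Mul(2, r), Add(r, Mul(1, Add(2, r)))) = Mul(Mul(2, r), Add(r, Add(2, r))) = Mul(Mul(2, r), Add(2, Mul(2, r))) = Mul(2, r, Add(2, Mul(2, r))))
Add(46, Mul(Function('N')(-1), -20)) = Add(46, Mul(Mul(4, -1, Add(1, -1)), -20)) = Add(46, Mul(Mul(4, -1, 0), -20)) = Add(46, Mul(0, -20)) = Add(46, 0) = 46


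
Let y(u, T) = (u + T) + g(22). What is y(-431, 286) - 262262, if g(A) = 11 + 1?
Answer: -262395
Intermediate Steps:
g(A) = 12
y(u, T) = 12 + T + u (y(u, T) = (u + T) + 12 = (T + u) + 12 = 12 + T + u)
y(-431, 286) - 262262 = (12 + 286 - 431) - 262262 = -133 - 262262 = -262395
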